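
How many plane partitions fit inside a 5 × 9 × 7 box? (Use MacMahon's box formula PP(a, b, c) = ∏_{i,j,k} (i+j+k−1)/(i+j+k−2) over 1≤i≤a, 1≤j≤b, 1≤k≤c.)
PP(5, 9, 7) = 2424984388825856

Evaluate the triple product over i = 1..5, j = 1..9, k = 1..7. The factors are (2/1) · (3/2) · (4/3) · (5/4) · (6/5) · (7/6) · (8/7) · (3/2) · … (315 factors total). The numerators and denominators telescope so the product is an integer; carrying out the multiplication exactly gives PP(5, 9, 7) = 2424984388825856.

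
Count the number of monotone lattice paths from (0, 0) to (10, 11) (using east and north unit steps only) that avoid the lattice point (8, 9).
Number of paths = 206856

Total paths from (0, 0) to (10, 11): C(21, 10) = 352716. Paths through (8, 9): (paths (0, 0) → (8, 9)) × (paths (8, 9) → (10, 11)) = C(17, 8) · C(4, 2) = 24310 · 6 = 145860. Avoidance count = 352716 − 145860 = 206856.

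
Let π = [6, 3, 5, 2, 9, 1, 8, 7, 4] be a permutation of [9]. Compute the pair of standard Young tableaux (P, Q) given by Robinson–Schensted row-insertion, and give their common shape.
P = [1, 4, 7] / [2, 5] / [3, 8] / [6, 9];  Q = [1, 3, 5] / [2, 7] / [4, 8] / [6, 9];  common shape = (3, 2, 2, 2)

Row-insert the values π_1, π_2, … into P one at a time, bumping the leftmost entry strictly greater than the inserted value down to the next row. The recording tableau Q records, in position (i, j), the step at which that cell was added to P.
  Insert 6 (step 1): P = [6];  Q = [1]
  Insert 3 (step 2): P = [3] / [6];  Q = [1] / [2]
  Insert 5 (step 3): P = [3, 5] / [6];  Q = [1, 3] / [2]
  Insert 2 (step 4): P = [2, 5] / [3] / [6];  Q = [1, 3] / [2] / [4]
  Insert 9 (step 5): P = [2, 5, 9] / [3] / [6];  Q = [1, 3, 5] / [2] / [4]
  Insert 1 (step 6): P = [1, 5, 9] / [2] / [3] / [6];  Q = [1, 3, 5] / [2] / [4] / [6]
  Insert 8 (step 7): P = [1, 5, 8] / [2, 9] / [3] / [6];  Q = [1, 3, 5] / [2, 7] / [4] / [6]
  Insert 7 (step 8): P = [1, 5, 7] / [2, 8] / [3, 9] / [6];  Q = [1, 3, 5] / [2, 7] / [4, 8] / [6]
  Insert 4 (step 9): P = [1, 4, 7] / [2, 5] / [3, 8] / [6, 9];  Q = [1, 3, 5] / [2, 7] / [4, 8] / [6, 9]
Final shape: (3, 2, 2, 2).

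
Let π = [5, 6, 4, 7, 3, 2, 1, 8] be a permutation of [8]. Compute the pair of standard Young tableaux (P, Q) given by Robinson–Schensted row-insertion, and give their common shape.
P = [1, 6, 7, 8] / [2] / [3] / [4] / [5];  Q = [1, 2, 4, 8] / [3] / [5] / [6] / [7];  common shape = (4, 1, 1, 1, 1)

Row-insert the values π_1, π_2, … into P one at a time, bumping the leftmost entry strictly greater than the inserted value down to the next row. The recording tableau Q records, in position (i, j), the step at which that cell was added to P.
  Insert 5 (step 1): P = [5];  Q = [1]
  Insert 6 (step 2): P = [5, 6];  Q = [1, 2]
  Insert 4 (step 3): P = [4, 6] / [5];  Q = [1, 2] / [3]
  Insert 7 (step 4): P = [4, 6, 7] / [5];  Q = [1, 2, 4] / [3]
  Insert 3 (step 5): P = [3, 6, 7] / [4] / [5];  Q = [1, 2, 4] / [3] / [5]
  Insert 2 (step 6): P = [2, 6, 7] / [3] / [4] / [5];  Q = [1, 2, 4] / [3] / [5] / [6]
  Insert 1 (step 7): P = [1, 6, 7] / [2] / [3] / [4] / [5];  Q = [1, 2, 4] / [3] / [5] / [6] / [7]
  Insert 8 (step 8): P = [1, 6, 7, 8] / [2] / [3] / [4] / [5];  Q = [1, 2, 4, 8] / [3] / [5] / [6] / [7]
Final shape: (4, 1, 1, 1, 1).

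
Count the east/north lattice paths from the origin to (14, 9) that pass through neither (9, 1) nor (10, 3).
Number of paths = 750560

Inclusion–exclusion. Total paths: C(23, 14) = 817190. Through P₁: C(10, 9)·C(13, 5) = 12870. Through P₂: C(13, 10)·C(10, 4) = 60060. Since P₁ is strictly southwest of P₂, a monotone path through both must visit P₁ then P₂; paths through both = C(10, 9)·C(3, 1)·C(10, 4) = 6300. Avoid both = 817190 − 12870 − 60060 + 6300 = 750560.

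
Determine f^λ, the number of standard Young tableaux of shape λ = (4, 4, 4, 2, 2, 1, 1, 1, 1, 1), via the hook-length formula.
# SYT of shape (4, 4, 4, 2, 2, 1, 1, 1, 1, 1) = 73256400

Hook-length formula: f^λ = n! / Π hook(c), product over all cells c of the Young diagram. For λ = (4, 4, 4, 2, 2, 1, 1, 1, 1, 1), n = 21 boxes. Hook lengths by row (left-to-right, top-to-bottom): [13, 7, 4, 3]; [12, 6, 3, 2]; [11, 5, 2, 1]; [8, 2]; [7, 1]; [5]; [4]; [3]; [2]; [1]. Product of hooks = 697426329600. So f^λ = 21! / 697426329600 = 51090942171709440000 / 697426329600 = 73256400.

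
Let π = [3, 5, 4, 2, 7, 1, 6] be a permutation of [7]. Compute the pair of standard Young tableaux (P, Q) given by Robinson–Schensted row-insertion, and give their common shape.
P = [1, 4, 6] / [2, 7] / [3] / [5];  Q = [1, 2, 5] / [3, 7] / [4] / [6];  common shape = (3, 2, 1, 1)

Row-insert the values π_1, π_2, … into P one at a time, bumping the leftmost entry strictly greater than the inserted value down to the next row. The recording tableau Q records, in position (i, j), the step at which that cell was added to P.
  Insert 3 (step 1): P = [3];  Q = [1]
  Insert 5 (step 2): P = [3, 5];  Q = [1, 2]
  Insert 4 (step 3): P = [3, 4] / [5];  Q = [1, 2] / [3]
  Insert 2 (step 4): P = [2, 4] / [3] / [5];  Q = [1, 2] / [3] / [4]
  Insert 7 (step 5): P = [2, 4, 7] / [3] / [5];  Q = [1, 2, 5] / [3] / [4]
  Insert 1 (step 6): P = [1, 4, 7] / [2] / [3] / [5];  Q = [1, 2, 5] / [3] / [4] / [6]
  Insert 6 (step 7): P = [1, 4, 6] / [2, 7] / [3] / [5];  Q = [1, 2, 5] / [3, 7] / [4] / [6]
Final shape: (3, 2, 1, 1).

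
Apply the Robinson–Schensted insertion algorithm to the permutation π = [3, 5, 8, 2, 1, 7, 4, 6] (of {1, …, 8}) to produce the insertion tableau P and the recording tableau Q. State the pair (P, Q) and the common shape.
P = [1, 4, 6] / [2, 5, 7] / [3, 8];  Q = [1, 2, 3] / [4, 6, 8] / [5, 7];  common shape = (3, 3, 2)

Row-insert the values π_1, π_2, … into P one at a time, bumping the leftmost entry strictly greater than the inserted value down to the next row. The recording tableau Q records, in position (i, j), the step at which that cell was added to P.
  Insert 3 (step 1): P = [3];  Q = [1]
  Insert 5 (step 2): P = [3, 5];  Q = [1, 2]
  Insert 8 (step 3): P = [3, 5, 8];  Q = [1, 2, 3]
  Insert 2 (step 4): P = [2, 5, 8] / [3];  Q = [1, 2, 3] / [4]
  Insert 1 (step 5): P = [1, 5, 8] / [2] / [3];  Q = [1, 2, 3] / [4] / [5]
  Insert 7 (step 6): P = [1, 5, 7] / [2, 8] / [3];  Q = [1, 2, 3] / [4, 6] / [5]
  Insert 4 (step 7): P = [1, 4, 7] / [2, 5] / [3, 8];  Q = [1, 2, 3] / [4, 6] / [5, 7]
  Insert 6 (step 8): P = [1, 4, 6] / [2, 5, 7] / [3, 8];  Q = [1, 2, 3] / [4, 6, 8] / [5, 7]
Final shape: (3, 3, 2).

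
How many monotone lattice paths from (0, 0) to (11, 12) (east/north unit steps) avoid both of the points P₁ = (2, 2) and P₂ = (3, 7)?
Number of paths = 689702

Inclusion–exclusion. Total paths: C(23, 11) = 1352078. Through P₁: C(4, 2)·C(19, 9) = 554268. Through P₂: C(10, 3)·C(13, 8) = 154440. Since P₁ is strictly southwest of P₂, a monotone path through both must visit P₁ then P₂; paths through both = C(4, 2)·C(6, 1)·C(13, 8) = 46332. Avoid both = 1352078 − 554268 − 154440 + 46332 = 689702.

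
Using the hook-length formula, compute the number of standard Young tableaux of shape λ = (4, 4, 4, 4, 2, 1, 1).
# SYT of shape (4, 4, 4, 4, 2, 1, 1) = 24942060

Hook-length formula: f^λ = n! / Π hook(c), product over all cells c of the Young diagram. For λ = (4, 4, 4, 4, 2, 1, 1), n = 20 boxes. Hook lengths by row (left-to-right, top-to-bottom): [10, 7, 5, 4]; [9, 6, 4, 3]; [8, 5, 3, 2]; [7, 4, 2, 1]; [4, 1]; [2]; [1]. Product of hooks = 97542144000. So f^λ = 20! / 97542144000 = 2432902008176640000 / 97542144000 = 24942060.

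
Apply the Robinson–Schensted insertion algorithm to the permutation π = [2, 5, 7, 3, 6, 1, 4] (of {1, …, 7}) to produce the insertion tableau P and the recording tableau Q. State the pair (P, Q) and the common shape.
P = [1, 3, 4] / [2, 6] / [5, 7];  Q = [1, 2, 3] / [4, 5] / [6, 7];  common shape = (3, 2, 2)

Row-insert the values π_1, π_2, … into P one at a time, bumping the leftmost entry strictly greater than the inserted value down to the next row. The recording tableau Q records, in position (i, j), the step at which that cell was added to P.
  Insert 2 (step 1): P = [2];  Q = [1]
  Insert 5 (step 2): P = [2, 5];  Q = [1, 2]
  Insert 7 (step 3): P = [2, 5, 7];  Q = [1, 2, 3]
  Insert 3 (step 4): P = [2, 3, 7] / [5];  Q = [1, 2, 3] / [4]
  Insert 6 (step 5): P = [2, 3, 6] / [5, 7];  Q = [1, 2, 3] / [4, 5]
  Insert 1 (step 6): P = [1, 3, 6] / [2, 7] / [5];  Q = [1, 2, 3] / [4, 5] / [6]
  Insert 4 (step 7): P = [1, 3, 4] / [2, 6] / [5, 7];  Q = [1, 2, 3] / [4, 5] / [6, 7]
Final shape: (3, 2, 2).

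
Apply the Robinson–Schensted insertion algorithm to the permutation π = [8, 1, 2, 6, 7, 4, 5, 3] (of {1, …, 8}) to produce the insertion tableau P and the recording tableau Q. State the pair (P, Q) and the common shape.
P = [1, 2, 3, 5] / [4, 7] / [6] / [8];  Q = [1, 3, 4, 5] / [2, 7] / [6] / [8];  common shape = (4, 2, 1, 1)

Row-insert the values π_1, π_2, … into P one at a time, bumping the leftmost entry strictly greater than the inserted value down to the next row. The recording tableau Q records, in position (i, j), the step at which that cell was added to P.
  Insert 8 (step 1): P = [8];  Q = [1]
  Insert 1 (step 2): P = [1] / [8];  Q = [1] / [2]
  Insert 2 (step 3): P = [1, 2] / [8];  Q = [1, 3] / [2]
  Insert 6 (step 4): P = [1, 2, 6] / [8];  Q = [1, 3, 4] / [2]
  Insert 7 (step 5): P = [1, 2, 6, 7] / [8];  Q = [1, 3, 4, 5] / [2]
  Insert 4 (step 6): P = [1, 2, 4, 7] / [6] / [8];  Q = [1, 3, 4, 5] / [2] / [6]
  Insert 5 (step 7): P = [1, 2, 4, 5] / [6, 7] / [8];  Q = [1, 3, 4, 5] / [2, 7] / [6]
  Insert 3 (step 8): P = [1, 2, 3, 5] / [4, 7] / [6] / [8];  Q = [1, 3, 4, 5] / [2, 7] / [6] / [8]
Final shape: (4, 2, 1, 1).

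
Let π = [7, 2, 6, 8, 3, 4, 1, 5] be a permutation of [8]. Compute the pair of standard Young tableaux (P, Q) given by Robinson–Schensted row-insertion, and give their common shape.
P = [1, 3, 4, 5] / [2, 8] / [6] / [7];  Q = [1, 3, 4, 8] / [2, 6] / [5] / [7];  common shape = (4, 2, 1, 1)

Row-insert the values π_1, π_2, … into P one at a time, bumping the leftmost entry strictly greater than the inserted value down to the next row. The recording tableau Q records, in position (i, j), the step at which that cell was added to P.
  Insert 7 (step 1): P = [7];  Q = [1]
  Insert 2 (step 2): P = [2] / [7];  Q = [1] / [2]
  Insert 6 (step 3): P = [2, 6] / [7];  Q = [1, 3] / [2]
  Insert 8 (step 4): P = [2, 6, 8] / [7];  Q = [1, 3, 4] / [2]
  Insert 3 (step 5): P = [2, 3, 8] / [6] / [7];  Q = [1, 3, 4] / [2] / [5]
  Insert 4 (step 6): P = [2, 3, 4] / [6, 8] / [7];  Q = [1, 3, 4] / [2, 6] / [5]
  Insert 1 (step 7): P = [1, 3, 4] / [2, 8] / [6] / [7];  Q = [1, 3, 4] / [2, 6] / [5] / [7]
  Insert 5 (step 8): P = [1, 3, 4, 5] / [2, 8] / [6] / [7];  Q = [1, 3, 4, 8] / [2, 6] / [5] / [7]
Final shape: (4, 2, 1, 1).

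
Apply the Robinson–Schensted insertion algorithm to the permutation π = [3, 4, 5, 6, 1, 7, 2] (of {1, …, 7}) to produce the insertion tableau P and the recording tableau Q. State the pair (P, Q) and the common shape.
P = [1, 2, 5, 6, 7] / [3, 4];  Q = [1, 2, 3, 4, 6] / [5, 7];  common shape = (5, 2)

Row-insert the values π_1, π_2, … into P one at a time, bumping the leftmost entry strictly greater than the inserted value down to the next row. The recording tableau Q records, in position (i, j), the step at which that cell was added to P.
  Insert 3 (step 1): P = [3];  Q = [1]
  Insert 4 (step 2): P = [3, 4];  Q = [1, 2]
  Insert 5 (step 3): P = [3, 4, 5];  Q = [1, 2, 3]
  Insert 6 (step 4): P = [3, 4, 5, 6];  Q = [1, 2, 3, 4]
  Insert 1 (step 5): P = [1, 4, 5, 6] / [3];  Q = [1, 2, 3, 4] / [5]
  Insert 7 (step 6): P = [1, 4, 5, 6, 7] / [3];  Q = [1, 2, 3, 4, 6] / [5]
  Insert 2 (step 7): P = [1, 2, 5, 6, 7] / [3, 4];  Q = [1, 2, 3, 4, 6] / [5, 7]
Final shape: (5, 2).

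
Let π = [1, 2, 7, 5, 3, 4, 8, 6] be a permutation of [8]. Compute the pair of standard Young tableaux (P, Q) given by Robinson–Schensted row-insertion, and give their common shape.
P = [1, 2, 3, 4, 6] / [5, 8] / [7];  Q = [1, 2, 3, 6, 7] / [4, 8] / [5];  common shape = (5, 2, 1)

Row-insert the values π_1, π_2, … into P one at a time, bumping the leftmost entry strictly greater than the inserted value down to the next row. The recording tableau Q records, in position (i, j), the step at which that cell was added to P.
  Insert 1 (step 1): P = [1];  Q = [1]
  Insert 2 (step 2): P = [1, 2];  Q = [1, 2]
  Insert 7 (step 3): P = [1, 2, 7];  Q = [1, 2, 3]
  Insert 5 (step 4): P = [1, 2, 5] / [7];  Q = [1, 2, 3] / [4]
  Insert 3 (step 5): P = [1, 2, 3] / [5] / [7];  Q = [1, 2, 3] / [4] / [5]
  Insert 4 (step 6): P = [1, 2, 3, 4] / [5] / [7];  Q = [1, 2, 3, 6] / [4] / [5]
  Insert 8 (step 7): P = [1, 2, 3, 4, 8] / [5] / [7];  Q = [1, 2, 3, 6, 7] / [4] / [5]
  Insert 6 (step 8): P = [1, 2, 3, 4, 6] / [5, 8] / [7];  Q = [1, 2, 3, 6, 7] / [4, 8] / [5]
Final shape: (5, 2, 1).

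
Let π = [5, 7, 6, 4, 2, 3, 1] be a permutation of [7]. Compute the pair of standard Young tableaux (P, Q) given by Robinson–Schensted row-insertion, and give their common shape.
P = [1, 3] / [2, 6] / [4] / [5] / [7];  Q = [1, 2] / [3, 6] / [4] / [5] / [7];  common shape = (2, 2, 1, 1, 1)

Row-insert the values π_1, π_2, … into P one at a time, bumping the leftmost entry strictly greater than the inserted value down to the next row. The recording tableau Q records, in position (i, j), the step at which that cell was added to P.
  Insert 5 (step 1): P = [5];  Q = [1]
  Insert 7 (step 2): P = [5, 7];  Q = [1, 2]
  Insert 6 (step 3): P = [5, 6] / [7];  Q = [1, 2] / [3]
  Insert 4 (step 4): P = [4, 6] / [5] / [7];  Q = [1, 2] / [3] / [4]
  Insert 2 (step 5): P = [2, 6] / [4] / [5] / [7];  Q = [1, 2] / [3] / [4] / [5]
  Insert 3 (step 6): P = [2, 3] / [4, 6] / [5] / [7];  Q = [1, 2] / [3, 6] / [4] / [5]
  Insert 1 (step 7): P = [1, 3] / [2, 6] / [4] / [5] / [7];  Q = [1, 2] / [3, 6] / [4] / [5] / [7]
Final shape: (2, 2, 1, 1, 1).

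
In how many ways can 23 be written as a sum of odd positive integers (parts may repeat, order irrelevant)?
p_odd(23) = 104

Enumerate partitions using only odd parts via the recurrence o(n, m) = o(n, m−2) + o(n−m, m) over odd m, starting from the largest odd part ≤ n. This gives p_odd(23) = 104. (Euler's theorem: equals the count of distinct-part partitions.)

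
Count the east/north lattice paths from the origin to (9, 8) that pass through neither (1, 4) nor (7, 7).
Number of paths = 12799

Inclusion–exclusion. Total paths: C(17, 9) = 24310. Through P₁: C(5, 1)·C(12, 8) = 2475. Through P₂: C(14, 7)·C(3, 2) = 10296. Since P₁ is strictly southwest of P₂, a monotone path through both must visit P₁ then P₂; paths through both = C(5, 1)·C(9, 6)·C(3, 2) = 1260. Avoid both = 24310 − 2475 − 10296 + 1260 = 12799.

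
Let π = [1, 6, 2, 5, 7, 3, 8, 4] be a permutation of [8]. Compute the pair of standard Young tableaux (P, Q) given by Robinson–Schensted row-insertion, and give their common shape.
P = [1, 2, 3, 4, 8] / [5, 7] / [6];  Q = [1, 2, 4, 5, 7] / [3, 8] / [6];  common shape = (5, 2, 1)

Row-insert the values π_1, π_2, … into P one at a time, bumping the leftmost entry strictly greater than the inserted value down to the next row. The recording tableau Q records, in position (i, j), the step at which that cell was added to P.
  Insert 1 (step 1): P = [1];  Q = [1]
  Insert 6 (step 2): P = [1, 6];  Q = [1, 2]
  Insert 2 (step 3): P = [1, 2] / [6];  Q = [1, 2] / [3]
  Insert 5 (step 4): P = [1, 2, 5] / [6];  Q = [1, 2, 4] / [3]
  Insert 7 (step 5): P = [1, 2, 5, 7] / [6];  Q = [1, 2, 4, 5] / [3]
  Insert 3 (step 6): P = [1, 2, 3, 7] / [5] / [6];  Q = [1, 2, 4, 5] / [3] / [6]
  Insert 8 (step 7): P = [1, 2, 3, 7, 8] / [5] / [6];  Q = [1, 2, 4, 5, 7] / [3] / [6]
  Insert 4 (step 8): P = [1, 2, 3, 4, 8] / [5, 7] / [6];  Q = [1, 2, 4, 5, 7] / [3, 8] / [6]
Final shape: (5, 2, 1).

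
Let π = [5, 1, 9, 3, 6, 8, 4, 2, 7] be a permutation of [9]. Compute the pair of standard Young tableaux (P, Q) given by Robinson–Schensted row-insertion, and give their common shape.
P = [1, 2, 4, 7] / [3, 6, 8] / [5] / [9];  Q = [1, 3, 5, 6] / [2, 4, 9] / [7] / [8];  common shape = (4, 3, 1, 1)

Row-insert the values π_1, π_2, … into P one at a time, bumping the leftmost entry strictly greater than the inserted value down to the next row. The recording tableau Q records, in position (i, j), the step at which that cell was added to P.
  Insert 5 (step 1): P = [5];  Q = [1]
  Insert 1 (step 2): P = [1] / [5];  Q = [1] / [2]
  Insert 9 (step 3): P = [1, 9] / [5];  Q = [1, 3] / [2]
  Insert 3 (step 4): P = [1, 3] / [5, 9];  Q = [1, 3] / [2, 4]
  Insert 6 (step 5): P = [1, 3, 6] / [5, 9];  Q = [1, 3, 5] / [2, 4]
  Insert 8 (step 6): P = [1, 3, 6, 8] / [5, 9];  Q = [1, 3, 5, 6] / [2, 4]
  Insert 4 (step 7): P = [1, 3, 4, 8] / [5, 6] / [9];  Q = [1, 3, 5, 6] / [2, 4] / [7]
  Insert 2 (step 8): P = [1, 2, 4, 8] / [3, 6] / [5] / [9];  Q = [1, 3, 5, 6] / [2, 4] / [7] / [8]
  Insert 7 (step 9): P = [1, 2, 4, 7] / [3, 6, 8] / [5] / [9];  Q = [1, 3, 5, 6] / [2, 4, 9] / [7] / [8]
Final shape: (4, 3, 1, 1).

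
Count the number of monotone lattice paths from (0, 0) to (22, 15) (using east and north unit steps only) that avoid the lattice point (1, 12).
Number of paths = 9364173448

Total paths from (0, 0) to (22, 15): C(37, 22) = 9364199760. Paths through (1, 12): (paths (0, 0) → (1, 12)) × (paths (1, 12) → (22, 15)) = C(13, 1) · C(24, 21) = 13 · 2024 = 26312. Avoidance count = 9364199760 − 26312 = 9364173448.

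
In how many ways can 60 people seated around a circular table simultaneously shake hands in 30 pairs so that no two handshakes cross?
C_30 = 3814986502092304

These noncrossing handshakes are counted by the Catalan number C_n = (1/(n + 1)) · C(2n, n). For n = 30: C_30 = (1/31) · C(60, 30) = 118264581564861424/31 = 3814986502092304.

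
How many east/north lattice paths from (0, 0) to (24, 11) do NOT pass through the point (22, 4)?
Number of paths = 416687700

Total paths from (0, 0) to (24, 11): C(35, 24) = 417225900. Paths through (22, 4): (paths (0, 0) → (22, 4)) × (paths (22, 4) → (24, 11)) = C(26, 22) · C(9, 2) = 14950 · 36 = 538200. Avoidance count = 417225900 − 538200 = 416687700.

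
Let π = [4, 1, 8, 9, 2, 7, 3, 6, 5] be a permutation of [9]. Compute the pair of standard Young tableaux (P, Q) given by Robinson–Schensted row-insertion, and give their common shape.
P = [1, 2, 3, 5] / [4, 6, 9] / [7] / [8];  Q = [1, 3, 4, 8] / [2, 5, 6] / [7] / [9];  common shape = (4, 3, 1, 1)

Row-insert the values π_1, π_2, … into P one at a time, bumping the leftmost entry strictly greater than the inserted value down to the next row. The recording tableau Q records, in position (i, j), the step at which that cell was added to P.
  Insert 4 (step 1): P = [4];  Q = [1]
  Insert 1 (step 2): P = [1] / [4];  Q = [1] / [2]
  Insert 8 (step 3): P = [1, 8] / [4];  Q = [1, 3] / [2]
  Insert 9 (step 4): P = [1, 8, 9] / [4];  Q = [1, 3, 4] / [2]
  Insert 2 (step 5): P = [1, 2, 9] / [4, 8];  Q = [1, 3, 4] / [2, 5]
  Insert 7 (step 6): P = [1, 2, 7] / [4, 8, 9];  Q = [1, 3, 4] / [2, 5, 6]
  Insert 3 (step 7): P = [1, 2, 3] / [4, 7, 9] / [8];  Q = [1, 3, 4] / [2, 5, 6] / [7]
  Insert 6 (step 8): P = [1, 2, 3, 6] / [4, 7, 9] / [8];  Q = [1, 3, 4, 8] / [2, 5, 6] / [7]
  Insert 5 (step 9): P = [1, 2, 3, 5] / [4, 6, 9] / [7] / [8];  Q = [1, 3, 4, 8] / [2, 5, 6] / [7] / [9]
Final shape: (4, 3, 1, 1).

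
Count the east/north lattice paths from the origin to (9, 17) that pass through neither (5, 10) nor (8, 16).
Number of paths = 1167122

Inclusion–exclusion. Total paths: C(26, 9) = 3124550. Through P₁: C(15, 5)·C(11, 4) = 990990. Through P₂: C(24, 8)·C(2, 1) = 1470942. Since P₁ is strictly southwest of P₂, a monotone path through both must visit P₁ then P₂; paths through both = C(15, 5)·C(9, 3)·C(2, 1) = 504504. Avoid both = 3124550 − 990990 − 1470942 + 504504 = 1167122.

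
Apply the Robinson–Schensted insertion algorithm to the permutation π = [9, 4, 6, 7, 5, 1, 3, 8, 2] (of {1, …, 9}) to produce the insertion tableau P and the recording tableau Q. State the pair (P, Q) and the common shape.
P = [1, 2, 7, 8] / [3, 5] / [4] / [6] / [9];  Q = [1, 3, 4, 8] / [2, 7] / [5] / [6] / [9];  common shape = (4, 2, 1, 1, 1)

Row-insert the values π_1, π_2, … into P one at a time, bumping the leftmost entry strictly greater than the inserted value down to the next row. The recording tableau Q records, in position (i, j), the step at which that cell was added to P.
  Insert 9 (step 1): P = [9];  Q = [1]
  Insert 4 (step 2): P = [4] / [9];  Q = [1] / [2]
  Insert 6 (step 3): P = [4, 6] / [9];  Q = [1, 3] / [2]
  Insert 7 (step 4): P = [4, 6, 7] / [9];  Q = [1, 3, 4] / [2]
  Insert 5 (step 5): P = [4, 5, 7] / [6] / [9];  Q = [1, 3, 4] / [2] / [5]
  Insert 1 (step 6): P = [1, 5, 7] / [4] / [6] / [9];  Q = [1, 3, 4] / [2] / [5] / [6]
  Insert 3 (step 7): P = [1, 3, 7] / [4, 5] / [6] / [9];  Q = [1, 3, 4] / [2, 7] / [5] / [6]
  Insert 8 (step 8): P = [1, 3, 7, 8] / [4, 5] / [6] / [9];  Q = [1, 3, 4, 8] / [2, 7] / [5] / [6]
  Insert 2 (step 9): P = [1, 2, 7, 8] / [3, 5] / [4] / [6] / [9];  Q = [1, 3, 4, 8] / [2, 7] / [5] / [6] / [9]
Final shape: (4, 2, 1, 1, 1).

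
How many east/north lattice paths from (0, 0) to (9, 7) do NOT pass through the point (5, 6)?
Number of paths = 9130

Total paths from (0, 0) to (9, 7): C(16, 9) = 11440. Paths through (5, 6): (paths (0, 0) → (5, 6)) × (paths (5, 6) → (9, 7)) = C(11, 5) · C(5, 4) = 462 · 5 = 2310. Avoidance count = 11440 − 2310 = 9130.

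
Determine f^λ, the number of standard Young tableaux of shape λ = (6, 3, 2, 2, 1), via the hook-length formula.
# SYT of shape (6, 3, 2, 2, 1) = 63063

Hook-length formula: f^λ = n! / Π hook(c), product over all cells c of the Young diagram. For λ = (6, 3, 2, 2, 1), n = 14 boxes. Hook lengths by row (left-to-right, top-to-bottom): [10, 8, 5, 3, 2, 1]; [6, 4, 1]; [4, 2]; [3, 1]; [1]. Product of hooks = 1382400. So f^λ = 14! / 1382400 = 87178291200 / 1382400 = 63063.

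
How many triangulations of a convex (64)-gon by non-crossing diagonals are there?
C_62 = 24139737743045626825711458546273312

These polygon triangulations are counted by the Catalan number C_n = (1/(n + 1)) · C(2n, n). For n = 62: C_62 = (1/63) · C(124, 62) = 1520803477811874490019821888415218656/63 = 24139737743045626825711458546273312.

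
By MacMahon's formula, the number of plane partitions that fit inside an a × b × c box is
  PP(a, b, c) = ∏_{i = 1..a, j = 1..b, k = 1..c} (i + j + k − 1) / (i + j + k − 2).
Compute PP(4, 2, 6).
PP(4, 2, 6) = 13860

Evaluate the triple product over i = 1..4, j = 1..2, k = 1..6. The factors are (2/1) · (3/2) · (4/3) · (5/4) · (6/5) · (7/6) · (3/2) · (4/3) · … (48 factors total). The numerators and denominators telescope so the product is an integer; carrying out the multiplication exactly gives PP(4, 2, 6) = 13860.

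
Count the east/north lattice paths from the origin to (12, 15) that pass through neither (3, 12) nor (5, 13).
Number of paths = 17024452

Inclusion–exclusion. Total paths: C(27, 12) = 17383860. Through P₁: C(15, 3)·C(12, 9) = 100100. Through P₂: C(18, 5)·C(9, 7) = 308448. Since P₁ is strictly southwest of P₂, a monotone path through both must visit P₁ then P₂; paths through both = C(15, 3)·C(3, 2)·C(9, 7) = 49140. Avoid both = 17383860 − 100100 − 308448 + 49140 = 17024452.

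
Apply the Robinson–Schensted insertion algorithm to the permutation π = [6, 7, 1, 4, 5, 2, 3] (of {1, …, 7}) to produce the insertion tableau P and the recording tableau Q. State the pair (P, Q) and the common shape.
P = [1, 2, 3] / [4, 5] / [6, 7];  Q = [1, 2, 5] / [3, 4] / [6, 7];  common shape = (3, 2, 2)

Row-insert the values π_1, π_2, … into P one at a time, bumping the leftmost entry strictly greater than the inserted value down to the next row. The recording tableau Q records, in position (i, j), the step at which that cell was added to P.
  Insert 6 (step 1): P = [6];  Q = [1]
  Insert 7 (step 2): P = [6, 7];  Q = [1, 2]
  Insert 1 (step 3): P = [1, 7] / [6];  Q = [1, 2] / [3]
  Insert 4 (step 4): P = [1, 4] / [6, 7];  Q = [1, 2] / [3, 4]
  Insert 5 (step 5): P = [1, 4, 5] / [6, 7];  Q = [1, 2, 5] / [3, 4]
  Insert 2 (step 6): P = [1, 2, 5] / [4, 7] / [6];  Q = [1, 2, 5] / [3, 4] / [6]
  Insert 3 (step 7): P = [1, 2, 3] / [4, 5] / [6, 7];  Q = [1, 2, 5] / [3, 4] / [6, 7]
Final shape: (3, 2, 2).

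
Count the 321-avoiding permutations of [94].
C_94 = 239993345518077005168915776623476723006280827488229600

These 321-avoiding permutations are counted by the Catalan number C_n = (1/(n + 1)) · C(2n, n). For n = 94: C_94 = (1/95) · C(188, 94) = 22799367824217315491046998779230288685596678611381812000/95 = 239993345518077005168915776623476723006280827488229600.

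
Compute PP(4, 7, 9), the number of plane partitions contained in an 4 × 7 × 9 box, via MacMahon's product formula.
PP(4, 7, 9) = 10323075958624

Evaluate the triple product over i = 1..4, j = 1..7, k = 1..9. The factors are (2/1) · (3/2) · (4/3) · (5/4) · (6/5) · (7/6) · (8/7) · (9/8) · … (252 factors total). The numerators and denominators telescope so the product is an integer; carrying out the multiplication exactly gives PP(4, 7, 9) = 10323075958624.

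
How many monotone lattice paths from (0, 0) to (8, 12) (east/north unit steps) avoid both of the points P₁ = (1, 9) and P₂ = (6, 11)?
Number of paths = 88272

Inclusion–exclusion. Total paths: C(20, 8) = 125970. Through P₁: C(10, 1)·C(10, 7) = 1200. Through P₂: C(17, 6)·C(3, 2) = 37128. Since P₁ is strictly southwest of P₂, a monotone path through both must visit P₁ then P₂; paths through both = C(10, 1)·C(7, 5)·C(3, 2) = 630. Avoid both = 125970 − 1200 − 37128 + 630 = 88272.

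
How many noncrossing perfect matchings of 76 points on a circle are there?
C_38 = 176733862787006701400

These noncrossing handshakes are counted by the Catalan number C_n = (1/(n + 1)) · C(2n, n). For n = 38: C_38 = (1/39) · C(76, 38) = 6892620648693261354600/39 = 176733862787006701400.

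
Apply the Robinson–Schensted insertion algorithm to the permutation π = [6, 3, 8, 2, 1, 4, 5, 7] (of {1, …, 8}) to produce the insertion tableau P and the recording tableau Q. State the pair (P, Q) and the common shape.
P = [1, 4, 5, 7] / [2, 8] / [3] / [6];  Q = [1, 3, 7, 8] / [2, 6] / [4] / [5];  common shape = (4, 2, 1, 1)

Row-insert the values π_1, π_2, … into P one at a time, bumping the leftmost entry strictly greater than the inserted value down to the next row. The recording tableau Q records, in position (i, j), the step at which that cell was added to P.
  Insert 6 (step 1): P = [6];  Q = [1]
  Insert 3 (step 2): P = [3] / [6];  Q = [1] / [2]
  Insert 8 (step 3): P = [3, 8] / [6];  Q = [1, 3] / [2]
  Insert 2 (step 4): P = [2, 8] / [3] / [6];  Q = [1, 3] / [2] / [4]
  Insert 1 (step 5): P = [1, 8] / [2] / [3] / [6];  Q = [1, 3] / [2] / [4] / [5]
  Insert 4 (step 6): P = [1, 4] / [2, 8] / [3] / [6];  Q = [1, 3] / [2, 6] / [4] / [5]
  Insert 5 (step 7): P = [1, 4, 5] / [2, 8] / [3] / [6];  Q = [1, 3, 7] / [2, 6] / [4] / [5]
  Insert 7 (step 8): P = [1, 4, 5, 7] / [2, 8] / [3] / [6];  Q = [1, 3, 7, 8] / [2, 6] / [4] / [5]
Final shape: (4, 2, 1, 1).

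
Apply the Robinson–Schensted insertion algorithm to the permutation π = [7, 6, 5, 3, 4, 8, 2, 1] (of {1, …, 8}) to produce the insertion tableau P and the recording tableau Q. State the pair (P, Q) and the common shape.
P = [1, 4, 8] / [2] / [3] / [5] / [6] / [7];  Q = [1, 5, 6] / [2] / [3] / [4] / [7] / [8];  common shape = (3, 1, 1, 1, 1, 1)

Row-insert the values π_1, π_2, … into P one at a time, bumping the leftmost entry strictly greater than the inserted value down to the next row. The recording tableau Q records, in position (i, j), the step at which that cell was added to P.
  Insert 7 (step 1): P = [7];  Q = [1]
  Insert 6 (step 2): P = [6] / [7];  Q = [1] / [2]
  Insert 5 (step 3): P = [5] / [6] / [7];  Q = [1] / [2] / [3]
  Insert 3 (step 4): P = [3] / [5] / [6] / [7];  Q = [1] / [2] / [3] / [4]
  Insert 4 (step 5): P = [3, 4] / [5] / [6] / [7];  Q = [1, 5] / [2] / [3] / [4]
  Insert 8 (step 6): P = [3, 4, 8] / [5] / [6] / [7];  Q = [1, 5, 6] / [2] / [3] / [4]
  Insert 2 (step 7): P = [2, 4, 8] / [3] / [5] / [6] / [7];  Q = [1, 5, 6] / [2] / [3] / [4] / [7]
  Insert 1 (step 8): P = [1, 4, 8] / [2] / [3] / [5] / [6] / [7];  Q = [1, 5, 6] / [2] / [3] / [4] / [7] / [8]
Final shape: (3, 1, 1, 1, 1, 1).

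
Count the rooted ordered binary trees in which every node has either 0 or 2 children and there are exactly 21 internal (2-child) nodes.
C_21 = 24466267020

These full binary trees are counted by the Catalan number C_n = (1/(n + 1)) · C(2n, n). For n = 21: C_21 = (1/22) · C(42, 21) = 538257874440/22 = 24466267020.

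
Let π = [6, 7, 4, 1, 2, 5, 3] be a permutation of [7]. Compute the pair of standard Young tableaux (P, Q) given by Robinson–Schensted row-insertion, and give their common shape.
P = [1, 2, 3] / [4, 5] / [6, 7];  Q = [1, 2, 6] / [3, 5] / [4, 7];  common shape = (3, 2, 2)

Row-insert the values π_1, π_2, … into P one at a time, bumping the leftmost entry strictly greater than the inserted value down to the next row. The recording tableau Q records, in position (i, j), the step at which that cell was added to P.
  Insert 6 (step 1): P = [6];  Q = [1]
  Insert 7 (step 2): P = [6, 7];  Q = [1, 2]
  Insert 4 (step 3): P = [4, 7] / [6];  Q = [1, 2] / [3]
  Insert 1 (step 4): P = [1, 7] / [4] / [6];  Q = [1, 2] / [3] / [4]
  Insert 2 (step 5): P = [1, 2] / [4, 7] / [6];  Q = [1, 2] / [3, 5] / [4]
  Insert 5 (step 6): P = [1, 2, 5] / [4, 7] / [6];  Q = [1, 2, 6] / [3, 5] / [4]
  Insert 3 (step 7): P = [1, 2, 3] / [4, 5] / [6, 7];  Q = [1, 2, 6] / [3, 5] / [4, 7]
Final shape: (3, 2, 2).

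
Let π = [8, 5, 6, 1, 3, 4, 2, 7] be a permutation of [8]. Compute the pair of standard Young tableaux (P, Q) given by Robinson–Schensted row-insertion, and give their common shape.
P = [1, 2, 4, 7] / [3, 6] / [5] / [8];  Q = [1, 3, 6, 8] / [2, 5] / [4] / [7];  common shape = (4, 2, 1, 1)

Row-insert the values π_1, π_2, … into P one at a time, bumping the leftmost entry strictly greater than the inserted value down to the next row. The recording tableau Q records, in position (i, j), the step at which that cell was added to P.
  Insert 8 (step 1): P = [8];  Q = [1]
  Insert 5 (step 2): P = [5] / [8];  Q = [1] / [2]
  Insert 6 (step 3): P = [5, 6] / [8];  Q = [1, 3] / [2]
  Insert 1 (step 4): P = [1, 6] / [5] / [8];  Q = [1, 3] / [2] / [4]
  Insert 3 (step 5): P = [1, 3] / [5, 6] / [8];  Q = [1, 3] / [2, 5] / [4]
  Insert 4 (step 6): P = [1, 3, 4] / [5, 6] / [8];  Q = [1, 3, 6] / [2, 5] / [4]
  Insert 2 (step 7): P = [1, 2, 4] / [3, 6] / [5] / [8];  Q = [1, 3, 6] / [2, 5] / [4] / [7]
  Insert 7 (step 8): P = [1, 2, 4, 7] / [3, 6] / [5] / [8];  Q = [1, 3, 6, 8] / [2, 5] / [4] / [7]
Final shape: (4, 2, 1, 1).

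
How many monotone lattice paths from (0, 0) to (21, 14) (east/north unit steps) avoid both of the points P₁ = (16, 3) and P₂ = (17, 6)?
Number of paths = 2267676663

Inclusion–exclusion. Total paths: C(35, 21) = 2319959400. Through P₁: C(19, 16)·C(16, 5) = 4232592. Through P₂: C(23, 17)·C(12, 4) = 49968765. Since P₁ is strictly southwest of P₂, a monotone path through both must visit P₁ then P₂; paths through both = C(19, 16)·C(4, 1)·C(12, 4) = 1918620. Avoid both = 2319959400 − 4232592 − 49968765 + 1918620 = 2267676663.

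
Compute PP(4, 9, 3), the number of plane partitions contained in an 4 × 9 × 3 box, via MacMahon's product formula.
PP(4, 9, 3) = 13026013

Evaluate the triple product over i = 1..4, j = 1..9, k = 1..3. The factors are (2/1) · (3/2) · (4/3) · (3/2) · (4/3) · (5/4) · (4/3) · (5/4) · … (108 factors total). The numerators and denominators telescope so the product is an integer; carrying out the multiplication exactly gives PP(4, 9, 3) = 13026013.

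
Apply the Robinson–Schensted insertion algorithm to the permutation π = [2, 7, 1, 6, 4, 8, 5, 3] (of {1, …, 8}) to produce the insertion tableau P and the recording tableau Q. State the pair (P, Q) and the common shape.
P = [1, 3, 5] / [2, 4, 8] / [6] / [7];  Q = [1, 2, 6] / [3, 4, 7] / [5] / [8];  common shape = (3, 3, 1, 1)

Row-insert the values π_1, π_2, … into P one at a time, bumping the leftmost entry strictly greater than the inserted value down to the next row. The recording tableau Q records, in position (i, j), the step at which that cell was added to P.
  Insert 2 (step 1): P = [2];  Q = [1]
  Insert 7 (step 2): P = [2, 7];  Q = [1, 2]
  Insert 1 (step 3): P = [1, 7] / [2];  Q = [1, 2] / [3]
  Insert 6 (step 4): P = [1, 6] / [2, 7];  Q = [1, 2] / [3, 4]
  Insert 4 (step 5): P = [1, 4] / [2, 6] / [7];  Q = [1, 2] / [3, 4] / [5]
  Insert 8 (step 6): P = [1, 4, 8] / [2, 6] / [7];  Q = [1, 2, 6] / [3, 4] / [5]
  Insert 5 (step 7): P = [1, 4, 5] / [2, 6, 8] / [7];  Q = [1, 2, 6] / [3, 4, 7] / [5]
  Insert 3 (step 8): P = [1, 3, 5] / [2, 4, 8] / [6] / [7];  Q = [1, 2, 6] / [3, 4, 7] / [5] / [8]
Final shape: (3, 3, 1, 1).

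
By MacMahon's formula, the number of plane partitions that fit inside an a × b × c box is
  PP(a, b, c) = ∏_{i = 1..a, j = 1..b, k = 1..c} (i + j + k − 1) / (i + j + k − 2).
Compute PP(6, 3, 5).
PP(6, 3, 5) = 3737448

Evaluate the triple product over i = 1..6, j = 1..3, k = 1..5. The factors are (2/1) · (3/2) · (4/3) · (5/4) · (6/5) · (3/2) · (4/3) · (5/4) · … (90 factors total). The numerators and denominators telescope so the product is an integer; carrying out the multiplication exactly gives PP(6, 3, 5) = 3737448.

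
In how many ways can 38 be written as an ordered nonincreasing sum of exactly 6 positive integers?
p(38, 6 parts) = 1540

Partitions of n into exactly k parts are in bijection with partitions of n − k into at most k parts (subtract 1 from each part). So p(38, exactly 6) = p(32, parts ≤ 6). Computing via the recurrence p(m, j) = p(m, j−1) + p(m−j, j) gives 1540.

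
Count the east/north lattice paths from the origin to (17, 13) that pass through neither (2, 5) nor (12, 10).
Number of paths = 76782608

Inclusion–exclusion. Total paths: C(30, 17) = 119759850. Through P₁: C(7, 2)·C(23, 15) = 10296594. Through P₂: C(22, 12)·C(8, 5) = 36212176. Since P₁ is strictly southwest of P₂, a monotone path through both must visit P₁ then P₂; paths through both = C(7, 2)·C(15, 10)·C(8, 5) = 3531528. Avoid both = 119759850 − 10296594 − 36212176 + 3531528 = 76782608.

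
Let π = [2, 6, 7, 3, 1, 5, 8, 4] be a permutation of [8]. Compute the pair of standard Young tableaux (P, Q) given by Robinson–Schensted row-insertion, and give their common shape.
P = [1, 3, 4, 8] / [2, 5] / [6, 7];  Q = [1, 2, 3, 7] / [4, 6] / [5, 8];  common shape = (4, 2, 2)

Row-insert the values π_1, π_2, … into P one at a time, bumping the leftmost entry strictly greater than the inserted value down to the next row. The recording tableau Q records, in position (i, j), the step at which that cell was added to P.
  Insert 2 (step 1): P = [2];  Q = [1]
  Insert 6 (step 2): P = [2, 6];  Q = [1, 2]
  Insert 7 (step 3): P = [2, 6, 7];  Q = [1, 2, 3]
  Insert 3 (step 4): P = [2, 3, 7] / [6];  Q = [1, 2, 3] / [4]
  Insert 1 (step 5): P = [1, 3, 7] / [2] / [6];  Q = [1, 2, 3] / [4] / [5]
  Insert 5 (step 6): P = [1, 3, 5] / [2, 7] / [6];  Q = [1, 2, 3] / [4, 6] / [5]
  Insert 8 (step 7): P = [1, 3, 5, 8] / [2, 7] / [6];  Q = [1, 2, 3, 7] / [4, 6] / [5]
  Insert 4 (step 8): P = [1, 3, 4, 8] / [2, 5] / [6, 7];  Q = [1, 2, 3, 7] / [4, 6] / [5, 8]
Final shape: (4, 2, 2).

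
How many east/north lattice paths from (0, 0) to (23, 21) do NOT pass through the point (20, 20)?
Number of paths = 1461230284800

Total paths from (0, 0) to (23, 21): C(44, 23) = 2012616400080. Paths through (20, 20): (paths (0, 0) → (20, 20)) × (paths (20, 20) → (23, 21)) = C(40, 20) · C(4, 3) = 137846528820 · 4 = 551386115280. Avoidance count = 2012616400080 − 551386115280 = 1461230284800.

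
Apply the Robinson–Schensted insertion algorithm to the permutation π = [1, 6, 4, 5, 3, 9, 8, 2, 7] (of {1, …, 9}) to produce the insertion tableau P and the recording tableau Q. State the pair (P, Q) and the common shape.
P = [1, 2, 5, 7] / [3, 8] / [4, 9] / [6];  Q = [1, 2, 4, 6] / [3, 7] / [5, 9] / [8];  common shape = (4, 2, 2, 1)

Row-insert the values π_1, π_2, … into P one at a time, bumping the leftmost entry strictly greater than the inserted value down to the next row. The recording tableau Q records, in position (i, j), the step at which that cell was added to P.
  Insert 1 (step 1): P = [1];  Q = [1]
  Insert 6 (step 2): P = [1, 6];  Q = [1, 2]
  Insert 4 (step 3): P = [1, 4] / [6];  Q = [1, 2] / [3]
  Insert 5 (step 4): P = [1, 4, 5] / [6];  Q = [1, 2, 4] / [3]
  Insert 3 (step 5): P = [1, 3, 5] / [4] / [6];  Q = [1, 2, 4] / [3] / [5]
  Insert 9 (step 6): P = [1, 3, 5, 9] / [4] / [6];  Q = [1, 2, 4, 6] / [3] / [5]
  Insert 8 (step 7): P = [1, 3, 5, 8] / [4, 9] / [6];  Q = [1, 2, 4, 6] / [3, 7] / [5]
  Insert 2 (step 8): P = [1, 2, 5, 8] / [3, 9] / [4] / [6];  Q = [1, 2, 4, 6] / [3, 7] / [5] / [8]
  Insert 7 (step 9): P = [1, 2, 5, 7] / [3, 8] / [4, 9] / [6];  Q = [1, 2, 4, 6] / [3, 7] / [5, 9] / [8]
Final shape: (4, 2, 2, 1).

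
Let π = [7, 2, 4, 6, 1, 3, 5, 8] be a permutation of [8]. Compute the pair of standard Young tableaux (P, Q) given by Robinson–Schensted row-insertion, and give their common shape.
P = [1, 3, 5, 8] / [2, 4, 6] / [7];  Q = [1, 3, 4, 8] / [2, 6, 7] / [5];  common shape = (4, 3, 1)

Row-insert the values π_1, π_2, … into P one at a time, bumping the leftmost entry strictly greater than the inserted value down to the next row. The recording tableau Q records, in position (i, j), the step at which that cell was added to P.
  Insert 7 (step 1): P = [7];  Q = [1]
  Insert 2 (step 2): P = [2] / [7];  Q = [1] / [2]
  Insert 4 (step 3): P = [2, 4] / [7];  Q = [1, 3] / [2]
  Insert 6 (step 4): P = [2, 4, 6] / [7];  Q = [1, 3, 4] / [2]
  Insert 1 (step 5): P = [1, 4, 6] / [2] / [7];  Q = [1, 3, 4] / [2] / [5]
  Insert 3 (step 6): P = [1, 3, 6] / [2, 4] / [7];  Q = [1, 3, 4] / [2, 6] / [5]
  Insert 5 (step 7): P = [1, 3, 5] / [2, 4, 6] / [7];  Q = [1, 3, 4] / [2, 6, 7] / [5]
  Insert 8 (step 8): P = [1, 3, 5, 8] / [2, 4, 6] / [7];  Q = [1, 3, 4, 8] / [2, 6, 7] / [5]
Final shape: (4, 3, 1).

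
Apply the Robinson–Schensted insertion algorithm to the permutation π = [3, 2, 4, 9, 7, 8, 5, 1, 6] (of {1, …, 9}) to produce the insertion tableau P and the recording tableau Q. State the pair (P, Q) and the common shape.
P = [1, 4, 5, 6] / [2, 7, 8] / [3] / [9];  Q = [1, 3, 4, 6] / [2, 5, 9] / [7] / [8];  common shape = (4, 3, 1, 1)

Row-insert the values π_1, π_2, … into P one at a time, bumping the leftmost entry strictly greater than the inserted value down to the next row. The recording tableau Q records, in position (i, j), the step at which that cell was added to P.
  Insert 3 (step 1): P = [3];  Q = [1]
  Insert 2 (step 2): P = [2] / [3];  Q = [1] / [2]
  Insert 4 (step 3): P = [2, 4] / [3];  Q = [1, 3] / [2]
  Insert 9 (step 4): P = [2, 4, 9] / [3];  Q = [1, 3, 4] / [2]
  Insert 7 (step 5): P = [2, 4, 7] / [3, 9];  Q = [1, 3, 4] / [2, 5]
  Insert 8 (step 6): P = [2, 4, 7, 8] / [3, 9];  Q = [1, 3, 4, 6] / [2, 5]
  Insert 5 (step 7): P = [2, 4, 5, 8] / [3, 7] / [9];  Q = [1, 3, 4, 6] / [2, 5] / [7]
  Insert 1 (step 8): P = [1, 4, 5, 8] / [2, 7] / [3] / [9];  Q = [1, 3, 4, 6] / [2, 5] / [7] / [8]
  Insert 6 (step 9): P = [1, 4, 5, 6] / [2, 7, 8] / [3] / [9];  Q = [1, 3, 4, 6] / [2, 5, 9] / [7] / [8]
Final shape: (4, 3, 1, 1).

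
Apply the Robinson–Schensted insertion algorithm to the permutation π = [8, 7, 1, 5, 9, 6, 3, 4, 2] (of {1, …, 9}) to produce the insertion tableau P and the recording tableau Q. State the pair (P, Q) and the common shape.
P = [1, 2, 4] / [3, 6] / [5, 9] / [7] / [8];  Q = [1, 4, 5] / [2, 6] / [3, 8] / [7] / [9];  common shape = (3, 2, 2, 1, 1)

Row-insert the values π_1, π_2, … into P one at a time, bumping the leftmost entry strictly greater than the inserted value down to the next row. The recording tableau Q records, in position (i, j), the step at which that cell was added to P.
  Insert 8 (step 1): P = [8];  Q = [1]
  Insert 7 (step 2): P = [7] / [8];  Q = [1] / [2]
  Insert 1 (step 3): P = [1] / [7] / [8];  Q = [1] / [2] / [3]
  Insert 5 (step 4): P = [1, 5] / [7] / [8];  Q = [1, 4] / [2] / [3]
  Insert 9 (step 5): P = [1, 5, 9] / [7] / [8];  Q = [1, 4, 5] / [2] / [3]
  Insert 6 (step 6): P = [1, 5, 6] / [7, 9] / [8];  Q = [1, 4, 5] / [2, 6] / [3]
  Insert 3 (step 7): P = [1, 3, 6] / [5, 9] / [7] / [8];  Q = [1, 4, 5] / [2, 6] / [3] / [7]
  Insert 4 (step 8): P = [1, 3, 4] / [5, 6] / [7, 9] / [8];  Q = [1, 4, 5] / [2, 6] / [3, 8] / [7]
  Insert 2 (step 9): P = [1, 2, 4] / [3, 6] / [5, 9] / [7] / [8];  Q = [1, 4, 5] / [2, 6] / [3, 8] / [7] / [9]
Final shape: (3, 2, 2, 1, 1).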